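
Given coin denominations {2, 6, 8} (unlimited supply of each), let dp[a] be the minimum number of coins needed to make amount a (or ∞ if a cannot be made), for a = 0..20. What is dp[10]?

2

 a  0  1  2  3  4  5  6  7  8  9 10 11 12 13 14 15 16 17 18 19 20
dp  0  -  1  -  2  -  1  -  1  -  2  -  2  -  2  -  2  -  3  -  3
(- denotes ∞ / unreachable)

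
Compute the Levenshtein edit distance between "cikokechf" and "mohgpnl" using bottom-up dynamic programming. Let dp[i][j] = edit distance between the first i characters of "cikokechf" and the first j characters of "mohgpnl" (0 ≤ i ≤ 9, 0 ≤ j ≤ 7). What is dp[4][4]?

   ''  m  o  h  g  p  n  l
''  0  1  2  3  4  5  6  7
 c  1  1  2  3  4  5  6  7
 i  2  2  2  3  4  5  6  7
 k  3  3  3  3  4  5  6  7
 o  4  4  3  4  4  5  6  7
 k  5  5  4  4  5  5  6  7
 e  6  6  5  5  5  6  6  7
 c  7  7  6  6  6  6  7  7
 h  8  8  7  6  7  7  7  8
 f  9  9  8  7  7  8  8  8

4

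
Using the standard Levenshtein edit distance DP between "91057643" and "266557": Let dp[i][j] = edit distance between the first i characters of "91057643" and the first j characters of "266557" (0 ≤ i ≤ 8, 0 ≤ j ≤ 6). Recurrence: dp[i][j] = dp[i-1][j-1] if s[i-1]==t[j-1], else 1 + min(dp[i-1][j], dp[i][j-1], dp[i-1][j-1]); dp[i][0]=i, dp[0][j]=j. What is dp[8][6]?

7

   ''  2  6  6  5  5  7
''  0  1  2  3  4  5  6
 9  1  1  2  3  4  5  6
 1  2  2  2  3  4  5  6
 0  3  3  3  3  4  5  6
 5  4  4  4  4  3  4  5
 7  5  5  5  5  4  4  4
 6  6  6  5  5  5  5  5
 4  7  7  6  6  6  6  6
 3  8  8  7  7  7  7  7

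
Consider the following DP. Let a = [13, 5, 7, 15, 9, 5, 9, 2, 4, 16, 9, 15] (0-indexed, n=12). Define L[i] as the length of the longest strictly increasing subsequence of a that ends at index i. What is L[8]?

2

   i    0    1    2    3    4    5    6    7    8    9   10   11
a[i]   13    5    7   15    9    5    9    2    4   16    9   15
L[i]    1    1    2    3    3    1    3    1    2    4    3    4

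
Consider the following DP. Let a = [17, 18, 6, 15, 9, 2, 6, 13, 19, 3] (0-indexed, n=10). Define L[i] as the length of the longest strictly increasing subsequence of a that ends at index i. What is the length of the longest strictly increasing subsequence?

   i    0    1    2    3    4    5    6    7    8    9
a[i]   17   18    6   15    9    2    6   13   19    3
L[i]    1    2    1    2    2    1    2    3    4    2

4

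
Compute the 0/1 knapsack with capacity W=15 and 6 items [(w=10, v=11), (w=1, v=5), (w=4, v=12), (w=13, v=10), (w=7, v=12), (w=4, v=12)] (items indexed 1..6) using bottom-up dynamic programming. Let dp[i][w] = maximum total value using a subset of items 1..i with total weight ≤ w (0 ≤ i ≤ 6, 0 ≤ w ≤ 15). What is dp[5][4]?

12

i\w   0   1   2   3   4   5   6   7   8   9  10  11  12  13  14  15
  0   0   0   0   0   0   0   0   0   0   0   0   0   0   0   0   0
  1   0   0   0   0   0   0   0   0   0   0  11  11  11  11  11  11
  2   0   5   5   5   5   5   5   5   5   5  11  16  16  16  16  16
  3   0   5   5   5  12  17  17  17  17  17  17  17  17  17  23  28
  4   0   5   5   5  12  17  17  17  17  17  17  17  17  17  23  28
  5   0   5   5   5  12  17  17  17  17  17  17  24  29  29  29  29
  6   0   5   5   5  12  17  17  17  24  29  29  29  29  29  29  36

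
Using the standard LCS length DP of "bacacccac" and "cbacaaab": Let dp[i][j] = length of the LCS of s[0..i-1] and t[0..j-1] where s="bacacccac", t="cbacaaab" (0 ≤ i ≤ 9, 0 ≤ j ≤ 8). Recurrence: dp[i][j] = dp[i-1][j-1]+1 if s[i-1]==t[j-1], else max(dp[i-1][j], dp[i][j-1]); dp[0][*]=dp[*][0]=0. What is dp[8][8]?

   ''  c  b  a  c  a  a  a  b
''  0  0  0  0  0  0  0  0  0
 b  0  0  1  1  1  1  1  1  1
 a  0  0  1  2  2  2  2  2  2
 c  0  1  1  2  3  3  3  3  3
 a  0  1  1  2  3  4  4  4  4
 c  0  1  1  2  3  4  4  4  4
 c  0  1  1  2  3  4  4  4  4
 c  0  1  1  2  3  4  4  4  4
 a  0  1  1  2  3  4  5  5  5
 c  0  1  1  2  3  4  5  5  5

5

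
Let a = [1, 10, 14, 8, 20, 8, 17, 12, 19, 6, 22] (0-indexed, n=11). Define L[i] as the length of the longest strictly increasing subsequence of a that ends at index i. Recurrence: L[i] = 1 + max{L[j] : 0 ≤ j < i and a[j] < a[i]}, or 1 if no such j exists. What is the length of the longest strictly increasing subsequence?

   i    0    1    2    3    4    5    6    7    8    9   10
a[i]    1   10   14    8   20    8   17   12   19    6   22
L[i]    1    2    3    2    4    2    4    3    5    2    6

6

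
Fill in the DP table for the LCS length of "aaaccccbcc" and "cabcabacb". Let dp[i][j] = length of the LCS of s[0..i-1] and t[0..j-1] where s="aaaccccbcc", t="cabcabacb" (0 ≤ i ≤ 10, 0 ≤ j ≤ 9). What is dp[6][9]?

4

   ''  c  a  b  c  a  b  a  c  b
''  0  0  0  0  0  0  0  0  0  0
 a  0  0  1  1  1  1  1  1  1  1
 a  0  0  1  1  1  2  2  2  2  2
 a  0  0  1  1  1  2  2  3  3  3
 c  0  1  1  1  2  2  2  3  4  4
 c  0  1  1  1  2  2  2  3  4  4
 c  0  1  1  1  2  2  2  3  4  4
 c  0  1  1  1  2  2  2  3  4  4
 b  0  1  1  2  2  2  3  3  4  5
 c  0  1  1  2  3  3  3  3  4  5
 c  0  1  1  2  3  3  3  3  4  5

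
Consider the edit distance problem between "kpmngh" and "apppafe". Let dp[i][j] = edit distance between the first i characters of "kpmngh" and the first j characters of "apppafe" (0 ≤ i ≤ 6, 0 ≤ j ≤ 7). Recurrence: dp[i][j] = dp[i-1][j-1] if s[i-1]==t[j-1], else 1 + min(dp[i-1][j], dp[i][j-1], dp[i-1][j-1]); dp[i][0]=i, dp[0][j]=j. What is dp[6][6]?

5

   ''  a  p  p  p  a  f  e
''  0  1  2  3  4  5  6  7
 k  1  1  2  3  4  5  6  7
 p  2  2  1  2  3  4  5  6
 m  3  3  2  2  3  4  5  6
 n  4  4  3  3  3  4  5  6
 g  5  5  4  4  4  4  5  6
 h  6  6  5  5  5  5  5  6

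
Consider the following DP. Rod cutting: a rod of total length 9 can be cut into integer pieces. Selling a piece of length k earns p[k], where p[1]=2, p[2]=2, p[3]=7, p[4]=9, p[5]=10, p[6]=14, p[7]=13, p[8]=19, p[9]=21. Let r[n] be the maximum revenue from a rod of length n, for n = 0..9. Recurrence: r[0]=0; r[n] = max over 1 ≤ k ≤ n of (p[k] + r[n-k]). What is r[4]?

   n    0    1    2    3    4    5    6    7    8    9
r[n]    0    2    4    7    9   11   14   16   19   21

9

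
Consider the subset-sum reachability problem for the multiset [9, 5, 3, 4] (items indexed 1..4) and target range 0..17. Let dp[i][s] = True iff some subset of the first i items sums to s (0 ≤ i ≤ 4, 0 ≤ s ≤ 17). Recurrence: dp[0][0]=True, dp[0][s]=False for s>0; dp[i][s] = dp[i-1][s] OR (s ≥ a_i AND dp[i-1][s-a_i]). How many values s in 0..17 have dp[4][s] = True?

12

i\s   0   1   2   3   4   5   6   7   8   9  10  11  12  13  14  15  16  17
  0   T   F   F   F   F   F   F   F   F   F   F   F   F   F   F   F   F   F
  1   T   F   F   F   F   F   F   F   F   T   F   F   F   F   F   F   F   F
  2   T   F   F   F   F   T   F   F   F   T   F   F   F   F   T   F   F   F
  3   T   F   F   T   F   T   F   F   T   T   F   F   T   F   T   F   F   T
  4   T   F   F   T   T   T   F   T   T   T   F   F   T   T   T   F   T   T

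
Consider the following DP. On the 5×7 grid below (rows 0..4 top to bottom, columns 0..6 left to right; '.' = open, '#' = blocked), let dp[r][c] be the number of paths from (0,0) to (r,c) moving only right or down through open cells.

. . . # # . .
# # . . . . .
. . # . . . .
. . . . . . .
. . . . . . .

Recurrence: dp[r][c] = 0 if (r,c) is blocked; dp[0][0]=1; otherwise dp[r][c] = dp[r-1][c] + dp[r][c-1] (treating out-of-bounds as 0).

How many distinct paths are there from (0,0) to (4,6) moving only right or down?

r\c   0   1   2   3   4   5   6
  0   1   1   1   0   0   0   0
  1   0   0   1   1   1   1   1
  2   0   0   0   1   2   3   4
  3   0   0   0   1   3   6  10
  4   0   0   0   1   4  10  20

20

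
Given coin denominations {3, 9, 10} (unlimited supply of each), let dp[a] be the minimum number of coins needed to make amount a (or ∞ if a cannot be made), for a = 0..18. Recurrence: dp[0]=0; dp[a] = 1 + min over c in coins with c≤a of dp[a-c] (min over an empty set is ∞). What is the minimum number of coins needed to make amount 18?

 a  0  1  2  3  4  5  6  7  8  9 10 11 12 13 14 15 16 17 18
dp  0  -  -  1  -  -  2  -  -  1  1  -  2  2  -  3  3  -  2
(- denotes ∞ / unreachable)

2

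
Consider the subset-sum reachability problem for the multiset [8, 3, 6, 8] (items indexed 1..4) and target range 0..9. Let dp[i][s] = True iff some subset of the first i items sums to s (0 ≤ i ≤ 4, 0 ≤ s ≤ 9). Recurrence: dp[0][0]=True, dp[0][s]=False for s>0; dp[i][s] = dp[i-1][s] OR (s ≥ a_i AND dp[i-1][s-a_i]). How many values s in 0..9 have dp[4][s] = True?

i\s   0   1   2   3   4   5   6   7   8   9
  0   T   F   F   F   F   F   F   F   F   F
  1   T   F   F   F   F   F   F   F   T   F
  2   T   F   F   T   F   F   F   F   T   F
  3   T   F   F   T   F   F   T   F   T   T
  4   T   F   F   T   F   F   T   F   T   T

5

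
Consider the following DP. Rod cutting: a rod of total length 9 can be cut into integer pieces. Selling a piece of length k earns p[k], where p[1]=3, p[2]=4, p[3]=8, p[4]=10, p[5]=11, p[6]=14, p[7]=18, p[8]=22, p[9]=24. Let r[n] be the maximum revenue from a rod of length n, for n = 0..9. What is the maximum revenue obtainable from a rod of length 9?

27

   n    0    1    2    3    4    5    6    7    8    9
r[n]    0    3    6    9   12   15   18   21   24   27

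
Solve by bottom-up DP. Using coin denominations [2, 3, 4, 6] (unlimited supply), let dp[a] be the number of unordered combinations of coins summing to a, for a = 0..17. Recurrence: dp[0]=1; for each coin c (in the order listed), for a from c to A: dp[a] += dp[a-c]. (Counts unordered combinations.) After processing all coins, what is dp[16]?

17

after  coin     0     1     2     3     4     5     6     7     8     9    10    11    12    13    14    15    16    17
          2     1     0     1     0     1     0     1     0     1     0     1     0     1     0     1     0     1     0
          3     1     0     1     1     1     1     2     1     2     2     2     2     3     2     3     3     3     3
          4     1     0     1     1     2     1     3     2     4     3     5     4     7     5     8     7    10     8
          6     1     0     1     1     2     1     4     2     5     4     7     5    11     7    13    11    17    13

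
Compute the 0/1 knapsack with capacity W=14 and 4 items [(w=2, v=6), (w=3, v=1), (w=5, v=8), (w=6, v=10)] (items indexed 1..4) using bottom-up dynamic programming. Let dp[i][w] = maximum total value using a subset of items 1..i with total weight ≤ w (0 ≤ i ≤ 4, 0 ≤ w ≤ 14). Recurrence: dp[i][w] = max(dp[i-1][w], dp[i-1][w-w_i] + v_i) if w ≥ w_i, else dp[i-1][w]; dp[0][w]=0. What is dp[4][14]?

i\w   0   1   2   3   4   5   6   7   8   9  10  11  12  13  14
  0   0   0   0   0   0   0   0   0   0   0   0   0   0   0   0
  1   0   0   6   6   6   6   6   6   6   6   6   6   6   6   6
  2   0   0   6   6   6   7   7   7   7   7   7   7   7   7   7
  3   0   0   6   6   6   8   8  14  14  14  15  15  15  15  15
  4   0   0   6   6   6   8  10  14  16  16  16  18  18  24  24

24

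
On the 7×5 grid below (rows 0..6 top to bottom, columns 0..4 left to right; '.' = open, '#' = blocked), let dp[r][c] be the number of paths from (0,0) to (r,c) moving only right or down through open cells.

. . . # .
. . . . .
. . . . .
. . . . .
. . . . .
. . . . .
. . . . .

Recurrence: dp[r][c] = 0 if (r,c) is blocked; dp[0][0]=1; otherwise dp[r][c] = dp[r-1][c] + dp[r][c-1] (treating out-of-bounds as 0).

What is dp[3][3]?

r\c   0   1   2   3   4
  0   1   1   1   0   0
  1   1   2   3   3   3
  2   1   3   6   9  12
  3   1   4  10  19  31
  4   1   5  15  34  65
  5   1   6  21  55 120
  6   1   7  28  83 203

19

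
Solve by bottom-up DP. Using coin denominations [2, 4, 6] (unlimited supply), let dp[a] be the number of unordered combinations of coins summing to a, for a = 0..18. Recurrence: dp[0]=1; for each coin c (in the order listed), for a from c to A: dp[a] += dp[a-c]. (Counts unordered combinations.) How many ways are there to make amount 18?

after  coin     0     1     2     3     4     5     6     7     8     9    10    11    12    13    14    15    16    17    18
          2     1     0     1     0     1     0     1     0     1     0     1     0     1     0     1     0     1     0     1
          4     1     0     1     0     2     0     2     0     3     0     3     0     4     0     4     0     5     0     5
          6     1     0     1     0     2     0     3     0     4     0     5     0     7     0     8     0    10     0    12

12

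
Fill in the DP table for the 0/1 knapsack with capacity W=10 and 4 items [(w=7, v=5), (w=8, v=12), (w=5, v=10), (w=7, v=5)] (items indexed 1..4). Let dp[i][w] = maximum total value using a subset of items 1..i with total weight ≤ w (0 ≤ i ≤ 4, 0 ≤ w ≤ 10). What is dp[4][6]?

10

i\w   0   1   2   3   4   5   6   7   8   9  10
  0   0   0   0   0   0   0   0   0   0   0   0
  1   0   0   0   0   0   0   0   5   5   5   5
  2   0   0   0   0   0   0   0   5  12  12  12
  3   0   0   0   0   0  10  10  10  12  12  12
  4   0   0   0   0   0  10  10  10  12  12  12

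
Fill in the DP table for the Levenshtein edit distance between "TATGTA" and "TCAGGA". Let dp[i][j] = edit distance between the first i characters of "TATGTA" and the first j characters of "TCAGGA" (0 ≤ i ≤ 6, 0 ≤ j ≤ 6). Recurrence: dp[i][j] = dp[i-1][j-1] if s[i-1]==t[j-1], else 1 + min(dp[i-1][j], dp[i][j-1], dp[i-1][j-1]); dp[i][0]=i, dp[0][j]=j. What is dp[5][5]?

   ''  T  C  A  G  G  A
''  0  1  2  3  4  5  6
 T  1  0  1  2  3  4  5
 A  2  1  1  1  2  3  4
 T  3  2  2  2  2  3  4
 G  4  3  3  3  2  2  3
 T  5  4  4  4  3  3  3
 A  6  5  5  4  4  4  3

3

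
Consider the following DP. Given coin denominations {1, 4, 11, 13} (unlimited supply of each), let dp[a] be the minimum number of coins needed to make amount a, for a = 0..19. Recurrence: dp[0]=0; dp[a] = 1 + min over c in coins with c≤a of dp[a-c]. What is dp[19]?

3

 a  0  1  2  3  4  5  6  7  8  9 10 11 12 13 14 15 16 17 18 19
dp  0  1  2  3  1  2  3  4  2  3  4  1  2  1  2  2  3  2  3  3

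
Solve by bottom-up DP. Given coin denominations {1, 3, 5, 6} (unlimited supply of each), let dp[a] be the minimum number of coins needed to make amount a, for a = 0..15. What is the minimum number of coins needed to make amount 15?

3

 a  0  1  2  3  4  5  6  7  8  9 10 11 12 13 14 15
dp  0  1  2  1  2  1  1  2  2  2  2  2  2  3  3  3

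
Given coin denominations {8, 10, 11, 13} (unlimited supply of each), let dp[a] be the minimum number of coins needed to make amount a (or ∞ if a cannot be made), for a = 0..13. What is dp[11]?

 a  0  1  2  3  4  5  6  7  8  9 10 11 12 13
dp  0  -  -  -  -  -  -  -  1  -  1  1  -  1
(- denotes ∞ / unreachable)

1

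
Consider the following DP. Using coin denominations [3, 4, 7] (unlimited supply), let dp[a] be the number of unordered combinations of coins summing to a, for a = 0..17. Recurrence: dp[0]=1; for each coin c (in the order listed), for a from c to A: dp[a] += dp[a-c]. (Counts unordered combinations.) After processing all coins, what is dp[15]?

after  coin     0     1     2     3     4     5     6     7     8     9    10    11    12    13    14    15    16    17
          3     1     0     0     1     0     0     1     0     0     1     0     0     1     0     0     1     0     0
          4     1     0     0     1     1     0     1     1     1     1     1     1     2     1     1     2     2     1
          7     1     0     0     1     1     0     1     2     1     1     2     2     2     2     3     3     3     3

3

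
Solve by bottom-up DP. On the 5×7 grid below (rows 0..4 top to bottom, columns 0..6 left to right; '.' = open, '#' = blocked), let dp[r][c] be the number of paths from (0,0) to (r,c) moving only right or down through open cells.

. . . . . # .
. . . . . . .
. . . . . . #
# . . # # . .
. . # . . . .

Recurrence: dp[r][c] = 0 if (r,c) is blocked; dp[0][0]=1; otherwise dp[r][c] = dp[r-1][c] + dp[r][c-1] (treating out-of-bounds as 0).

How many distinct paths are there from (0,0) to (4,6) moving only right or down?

40

r\c   0   1   2   3   4   5   6
  0   1   1   1   1   1   0   0
  1   1   2   3   4   5   5   5
  2   1   3   6  10  15  20   0
  3   0   3   9   0   0  20  20
  4   0   3   0   0   0  20  40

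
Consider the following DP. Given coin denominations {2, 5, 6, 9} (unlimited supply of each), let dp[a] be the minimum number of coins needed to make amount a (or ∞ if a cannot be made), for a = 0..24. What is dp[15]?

2

 a  0  1  2  3  4  5  6  7  8  9 10 11 12 13 14 15 16 17 18 19 20 21 22 23 24
dp  0  -  1  -  2  1  1  2  2  1  2  2  2  3  2  2  3  3  2  3  3  3  4  3  3
(- denotes ∞ / unreachable)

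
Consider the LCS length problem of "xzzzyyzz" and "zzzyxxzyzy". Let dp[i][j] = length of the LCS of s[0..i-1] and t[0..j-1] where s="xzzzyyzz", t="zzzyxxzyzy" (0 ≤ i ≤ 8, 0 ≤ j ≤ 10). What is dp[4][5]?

   ''  z  z  z  y  x  x  z  y  z  y
''  0  0  0  0  0  0  0  0  0  0  0
 x  0  0  0  0  0  1  1  1  1  1  1
 z  0  1  1  1  1  1  1  2  2  2  2
 z  0  1  2  2  2  2  2  2  2  3  3
 z  0  1  2  3  3  3  3  3  3  3  3
 y  0  1  2  3  4  4  4  4  4  4  4
 y  0  1  2  3  4  4  4  4  5  5  5
 z  0  1  2  3  4  4  4  5  5  6  6
 z  0  1  2  3  4  4  4  5  5  6  6

3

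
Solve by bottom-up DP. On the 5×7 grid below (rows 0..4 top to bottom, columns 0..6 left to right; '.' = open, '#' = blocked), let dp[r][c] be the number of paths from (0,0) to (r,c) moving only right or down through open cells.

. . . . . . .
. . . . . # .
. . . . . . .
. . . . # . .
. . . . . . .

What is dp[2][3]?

r\c   0   1   2   3   4   5   6
  0   1   1   1   1   1   1   1
  1   1   2   3   4   5   0   1
  2   1   3   6  10  15  15  16
  3   1   4  10  20   0  15  31
  4   1   5  15  35  35  50  81

10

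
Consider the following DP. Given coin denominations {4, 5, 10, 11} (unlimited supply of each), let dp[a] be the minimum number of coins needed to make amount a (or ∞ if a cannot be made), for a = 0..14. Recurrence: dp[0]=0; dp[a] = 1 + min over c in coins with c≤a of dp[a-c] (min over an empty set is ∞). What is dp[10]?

 a  0  1  2  3  4  5  6  7  8  9 10 11 12 13 14
dp  0  -  -  -  1  1  -  -  2  2  1  1  3  3  2
(- denotes ∞ / unreachable)

1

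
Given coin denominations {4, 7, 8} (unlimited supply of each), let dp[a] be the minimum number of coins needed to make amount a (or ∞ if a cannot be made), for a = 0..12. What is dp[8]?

 a  0  1  2  3  4  5  6  7  8  9 10 11 12
dp  0  -  -  -  1  -  -  1  1  -  -  2  2
(- denotes ∞ / unreachable)

1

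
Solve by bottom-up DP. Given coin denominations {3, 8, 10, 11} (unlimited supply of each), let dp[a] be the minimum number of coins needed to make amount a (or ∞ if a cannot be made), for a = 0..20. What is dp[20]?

 a  0  1  2  3  4  5  6  7  8  9 10 11 12 13 14 15 16 17 18 19 20
dp  0  -  -  1  -  -  2  -  1  3  1  1  4  2  2  5  2  3  2  2  2
(- denotes ∞ / unreachable)

2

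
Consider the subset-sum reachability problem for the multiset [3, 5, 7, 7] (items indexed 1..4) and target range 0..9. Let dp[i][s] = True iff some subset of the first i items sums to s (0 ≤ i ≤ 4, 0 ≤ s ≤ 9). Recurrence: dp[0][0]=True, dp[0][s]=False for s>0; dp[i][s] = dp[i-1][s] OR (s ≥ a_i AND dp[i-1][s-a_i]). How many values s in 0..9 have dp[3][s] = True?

5

i\s   0   1   2   3   4   5   6   7   8   9
  0   T   F   F   F   F   F   F   F   F   F
  1   T   F   F   T   F   F   F   F   F   F
  2   T   F   F   T   F   T   F   F   T   F
  3   T   F   F   T   F   T   F   T   T   F
  4   T   F   F   T   F   T   F   T   T   F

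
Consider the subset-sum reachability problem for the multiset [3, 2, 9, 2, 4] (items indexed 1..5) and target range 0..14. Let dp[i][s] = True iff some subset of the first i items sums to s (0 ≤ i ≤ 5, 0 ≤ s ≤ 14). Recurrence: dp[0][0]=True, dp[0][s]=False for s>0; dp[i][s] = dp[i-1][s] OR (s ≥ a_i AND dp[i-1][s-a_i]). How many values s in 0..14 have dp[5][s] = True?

i\s   0   1   2   3   4   5   6   7   8   9  10  11  12  13  14
  0   T   F   F   F   F   F   F   F   F   F   F   F   F   F   F
  1   T   F   F   T   F   F   F   F   F   F   F   F   F   F   F
  2   T   F   T   T   F   T   F   F   F   F   F   F   F   F   F
  3   T   F   T   T   F   T   F   F   F   T   F   T   T   F   T
  4   T   F   T   T   T   T   F   T   F   T   F   T   T   T   T
  5   T   F   T   T   T   T   T   T   T   T   F   T   T   T   T

13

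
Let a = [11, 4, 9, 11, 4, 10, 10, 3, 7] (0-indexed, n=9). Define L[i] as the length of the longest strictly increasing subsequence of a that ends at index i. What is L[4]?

1

   i    0    1    2    3    4    5    6    7    8
a[i]   11    4    9   11    4   10   10    3    7
L[i]    1    1    2    3    1    3    3    1    2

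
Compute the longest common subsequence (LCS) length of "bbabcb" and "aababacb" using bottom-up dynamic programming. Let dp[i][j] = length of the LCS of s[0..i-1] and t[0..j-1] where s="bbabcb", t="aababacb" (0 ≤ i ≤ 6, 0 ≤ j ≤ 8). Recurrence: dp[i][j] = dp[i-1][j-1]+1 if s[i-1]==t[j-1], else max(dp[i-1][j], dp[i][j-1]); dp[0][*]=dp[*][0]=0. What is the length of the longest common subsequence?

   ''  a  a  b  a  b  a  c  b
''  0  0  0  0  0  0  0  0  0
 b  0  0  0  1  1  1  1  1  1
 b  0  0  0  1  1  2  2  2  2
 a  0  1  1  1  2  2  3  3  3
 b  0  1  1  2  2  3  3  3  4
 c  0  1  1  2  2  3  3  4  4
 b  0  1  1  2  2  3  3  4  5

5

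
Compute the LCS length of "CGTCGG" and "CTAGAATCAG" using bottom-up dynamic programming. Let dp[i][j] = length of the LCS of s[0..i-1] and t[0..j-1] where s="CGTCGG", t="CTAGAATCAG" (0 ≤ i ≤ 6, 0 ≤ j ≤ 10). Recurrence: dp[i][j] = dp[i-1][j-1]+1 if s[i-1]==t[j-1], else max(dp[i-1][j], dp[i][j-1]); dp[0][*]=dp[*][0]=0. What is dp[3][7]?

3

   ''  C  T  A  G  A  A  T  C  A  G
''  0  0  0  0  0  0  0  0  0  0  0
 C  0  1  1  1  1  1  1  1  1  1  1
 G  0  1  1  1  2  2  2  2  2  2  2
 T  0  1  2  2  2  2  2  3  3  3  3
 C  0  1  2  2  2  2  2  3  4  4  4
 G  0  1  2  2  3  3  3  3  4  4  5
 G  0  1  2  2  3  3  3  3  4  4  5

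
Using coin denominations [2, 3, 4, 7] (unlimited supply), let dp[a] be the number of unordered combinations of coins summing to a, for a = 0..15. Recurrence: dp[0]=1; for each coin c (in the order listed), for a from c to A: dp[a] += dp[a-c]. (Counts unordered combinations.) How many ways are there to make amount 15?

after  coin     0     1     2     3     4     5     6     7     8     9    10    11    12    13    14    15
          2     1     0     1     0     1     0     1     0     1     0     1     0     1     0     1     0
          3     1     0     1     1     1     1     2     1     2     2     2     2     3     2     3     3
          4     1     0     1     1     2     1     3     2     4     3     5     4     7     5     8     7
          7     1     0     1     1     2     1     3     3     4     4     6     6     8     8    11    11

11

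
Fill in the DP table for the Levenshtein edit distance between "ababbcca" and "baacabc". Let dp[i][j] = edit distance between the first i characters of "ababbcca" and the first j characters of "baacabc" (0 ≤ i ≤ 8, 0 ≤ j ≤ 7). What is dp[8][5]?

   ''  b  a  a  c  a  b  c
''  0  1  2  3  4  5  6  7
 a  1  1  1  2  3  4  5  6
 b  2  1  2  2  3  4  4  5
 a  3  2  1  2  3  3  4  5
 b  4  3  2  2  3  4  3  4
 b  5  4  3  3  3  4  4  4
 c  6  5  4  4  3  4  5  4
 c  7  6  5  5  4  4  5  5
 a  8  7  6  5  5  4  5  6

4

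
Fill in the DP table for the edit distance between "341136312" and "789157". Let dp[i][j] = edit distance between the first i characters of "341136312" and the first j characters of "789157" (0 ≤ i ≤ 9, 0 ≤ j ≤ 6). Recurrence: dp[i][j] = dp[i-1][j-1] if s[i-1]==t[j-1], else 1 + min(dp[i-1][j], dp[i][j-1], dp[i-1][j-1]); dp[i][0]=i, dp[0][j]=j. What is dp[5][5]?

   ''  7  8  9  1  5  7
''  0  1  2  3  4  5  6
 3  1  1  2  3  4  5  6
 4  2  2  2  3  4  5  6
 1  3  3  3  3  3  4  5
 1  4  4  4  4  3  4  5
 3  5  5  5  5  4  4  5
 6  6  6  6  6  5  5  5
 3  7  7  7  7  6  6  6
 1  8  8  8  8  7  7  7
 2  9  9  9  9  8  8  8

4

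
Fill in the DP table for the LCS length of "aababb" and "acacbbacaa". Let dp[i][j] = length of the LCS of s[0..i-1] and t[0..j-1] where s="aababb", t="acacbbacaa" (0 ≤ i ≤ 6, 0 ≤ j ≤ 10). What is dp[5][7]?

4

   ''  a  c  a  c  b  b  a  c  a  a
''  0  0  0  0  0  0  0  0  0  0  0
 a  0  1  1  1  1  1  1  1  1  1  1
 a  0  1  1  2  2  2  2  2  2  2  2
 b  0  1  1  2  2  3  3  3  3  3  3
 a  0  1  1  2  2  3  3  4  4  4  4
 b  0  1  1  2  2  3  4  4  4  4  4
 b  0  1  1  2  2  3  4  4  4  4  4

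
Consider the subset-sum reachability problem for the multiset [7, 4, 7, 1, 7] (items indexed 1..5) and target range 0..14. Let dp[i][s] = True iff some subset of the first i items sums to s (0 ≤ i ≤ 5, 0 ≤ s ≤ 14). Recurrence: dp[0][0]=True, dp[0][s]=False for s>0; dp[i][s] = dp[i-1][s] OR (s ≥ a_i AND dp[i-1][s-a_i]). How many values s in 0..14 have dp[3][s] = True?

i\s   0   1   2   3   4   5   6   7   8   9  10  11  12  13  14
  0   T   F   F   F   F   F   F   F   F   F   F   F   F   F   F
  1   T   F   F   F   F   F   F   T   F   F   F   F   F   F   F
  2   T   F   F   F   T   F   F   T   F   F   F   T   F   F   F
  3   T   F   F   F   T   F   F   T   F   F   F   T   F   F   T
  4   T   T   F   F   T   T   F   T   T   F   F   T   T   F   T
  5   T   T   F   F   T   T   F   T   T   F   F   T   T   F   T

5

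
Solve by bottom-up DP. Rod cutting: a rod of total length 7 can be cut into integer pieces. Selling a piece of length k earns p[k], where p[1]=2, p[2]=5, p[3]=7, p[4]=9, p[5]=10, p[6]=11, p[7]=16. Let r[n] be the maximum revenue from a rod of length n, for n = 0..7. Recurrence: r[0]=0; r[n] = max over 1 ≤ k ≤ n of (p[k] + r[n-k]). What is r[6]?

15

   n    0    1    2    3    4    5    6    7
r[n]    0    2    5    7   10   12   15   17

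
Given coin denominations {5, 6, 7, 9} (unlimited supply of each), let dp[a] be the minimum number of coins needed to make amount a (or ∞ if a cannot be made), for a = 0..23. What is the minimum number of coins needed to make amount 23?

 a  0  1  2  3  4  5  6  7  8  9 10 11 12 13 14 15 16 17 18 19 20 21 22 23
dp  0  -  -  -  -  1  1  1  -  1  2  2  2  2  2  2  2  3  2  3  3  3  3  3
(- denotes ∞ / unreachable)

3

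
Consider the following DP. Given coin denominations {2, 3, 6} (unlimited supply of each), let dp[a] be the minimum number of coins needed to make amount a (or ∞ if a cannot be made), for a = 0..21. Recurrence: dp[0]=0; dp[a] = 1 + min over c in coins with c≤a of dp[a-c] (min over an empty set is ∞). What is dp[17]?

 a  0  1  2  3  4  5  6  7  8  9 10 11 12 13 14 15 16 17 18 19 20 21
dp  0  -  1  1  2  2  1  3  2  2  3  3  2  4  3  3  4  4  3  5  4  4
(- denotes ∞ / unreachable)

4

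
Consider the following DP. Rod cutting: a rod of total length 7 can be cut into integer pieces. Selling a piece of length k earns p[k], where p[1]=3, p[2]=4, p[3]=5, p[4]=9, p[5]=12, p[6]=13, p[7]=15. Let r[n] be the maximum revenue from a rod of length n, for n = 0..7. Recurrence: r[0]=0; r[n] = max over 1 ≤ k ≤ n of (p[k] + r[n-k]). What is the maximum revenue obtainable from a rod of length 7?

   n    0    1    2    3    4    5    6    7
r[n]    0    3    6    9   12   15   18   21

21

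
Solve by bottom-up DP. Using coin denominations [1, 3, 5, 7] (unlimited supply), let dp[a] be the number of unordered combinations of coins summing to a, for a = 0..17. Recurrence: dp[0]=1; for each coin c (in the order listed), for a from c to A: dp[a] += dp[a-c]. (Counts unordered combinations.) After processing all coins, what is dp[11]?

after  coin     0     1     2     3     4     5     6     7     8     9    10    11    12    13    14    15    16    17
          1     1     1     1     1     1     1     1     1     1     1     1     1     1     1     1     1     1     1
          3     1     1     1     2     2     2     3     3     3     4     4     4     5     5     5     6     6     6
          5     1     1     1     2     2     3     4     4     5     6     7     8     9    10    11    13    14    15
          7     1     1     1     2     2     3     4     5     6     7     9    10    12    14    16    19    21    24

10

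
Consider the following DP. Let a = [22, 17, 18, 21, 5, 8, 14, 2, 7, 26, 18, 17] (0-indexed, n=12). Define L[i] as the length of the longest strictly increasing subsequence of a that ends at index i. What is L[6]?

3

   i    0    1    2    3    4    5    6    7    8    9   10   11
a[i]   22   17   18   21    5    8   14    2    7   26   18   17
L[i]    1    1    2    3    1    2    3    1    2    4    4    4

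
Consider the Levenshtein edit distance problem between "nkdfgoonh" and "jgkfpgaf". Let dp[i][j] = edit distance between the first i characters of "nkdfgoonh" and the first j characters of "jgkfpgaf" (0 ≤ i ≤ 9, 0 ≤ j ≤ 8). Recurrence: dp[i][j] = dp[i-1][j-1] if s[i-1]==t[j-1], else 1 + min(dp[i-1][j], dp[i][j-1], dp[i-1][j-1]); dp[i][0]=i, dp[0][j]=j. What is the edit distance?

8

   ''  j  g  k  f  p  g  a  f
''  0  1  2  3  4  5  6  7  8
 n  1  1  2  3  4  5  6  7  8
 k  2  2  2  2  3  4  5  6  7
 d  3  3  3  3  3  4  5  6  7
 f  4  4  4  4  3  4  5  6  6
 g  5  5  4  5  4  4  4  5  6
 o  6  6  5  5  5  5  5  5  6
 o  7  7  6  6  6  6  6  6  6
 n  8  8  7  7  7  7  7  7  7
 h  9  9  8  8  8  8  8  8  8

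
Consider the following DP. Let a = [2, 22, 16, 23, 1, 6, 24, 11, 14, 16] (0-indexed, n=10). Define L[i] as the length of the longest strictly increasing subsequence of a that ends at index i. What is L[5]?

2

   i    0    1    2    3    4    5    6    7    8    9
a[i]    2   22   16   23    1    6   24   11   14   16
L[i]    1    2    2    3    1    2    4    3    4    5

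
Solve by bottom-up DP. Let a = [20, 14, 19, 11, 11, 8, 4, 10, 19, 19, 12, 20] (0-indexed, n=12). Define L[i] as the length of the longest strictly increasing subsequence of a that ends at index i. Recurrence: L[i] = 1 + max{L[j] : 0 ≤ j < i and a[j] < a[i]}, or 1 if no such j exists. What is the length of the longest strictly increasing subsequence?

   i    0    1    2    3    4    5    6    7    8    9   10   11
a[i]   20   14   19   11   11    8    4   10   19   19   12   20
L[i]    1    1    2    1    1    1    1    2    3    3    3    4

4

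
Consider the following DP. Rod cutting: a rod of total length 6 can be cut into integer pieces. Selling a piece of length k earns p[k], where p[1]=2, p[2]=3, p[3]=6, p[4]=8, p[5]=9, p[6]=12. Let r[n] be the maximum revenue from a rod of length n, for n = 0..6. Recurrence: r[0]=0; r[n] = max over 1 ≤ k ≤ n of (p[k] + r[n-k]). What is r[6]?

   n    0    1    2    3    4    5    6
r[n]    0    2    4    6    8   10   12

12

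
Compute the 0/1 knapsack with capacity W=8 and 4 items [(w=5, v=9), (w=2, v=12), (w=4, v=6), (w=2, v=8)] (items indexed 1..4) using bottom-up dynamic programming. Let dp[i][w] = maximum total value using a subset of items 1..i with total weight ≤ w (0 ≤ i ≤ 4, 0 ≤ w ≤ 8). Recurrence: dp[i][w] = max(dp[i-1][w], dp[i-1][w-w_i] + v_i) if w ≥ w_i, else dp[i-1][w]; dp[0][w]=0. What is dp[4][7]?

21

i\w   0   1   2   3   4   5   6   7   8
  0   0   0   0   0   0   0   0   0   0
  1   0   0   0   0   0   9   9   9   9
  2   0   0  12  12  12  12  12  21  21
  3   0   0  12  12  12  12  18  21  21
  4   0   0  12  12  20  20  20  21  26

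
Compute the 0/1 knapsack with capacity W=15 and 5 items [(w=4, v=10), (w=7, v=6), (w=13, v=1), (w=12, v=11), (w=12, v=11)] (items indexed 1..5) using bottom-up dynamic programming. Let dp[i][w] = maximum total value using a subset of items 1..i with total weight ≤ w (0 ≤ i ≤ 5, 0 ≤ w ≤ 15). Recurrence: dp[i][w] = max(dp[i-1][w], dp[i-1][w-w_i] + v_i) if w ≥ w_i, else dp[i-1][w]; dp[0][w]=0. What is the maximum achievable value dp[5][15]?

i\w   0   1   2   3   4   5   6   7   8   9  10  11  12  13  14  15
  0   0   0   0   0   0   0   0   0   0   0   0   0   0   0   0   0
  1   0   0   0   0  10  10  10  10  10  10  10  10  10  10  10  10
  2   0   0   0   0  10  10  10  10  10  10  10  16  16  16  16  16
  3   0   0   0   0  10  10  10  10  10  10  10  16  16  16  16  16
  4   0   0   0   0  10  10  10  10  10  10  10  16  16  16  16  16
  5   0   0   0   0  10  10  10  10  10  10  10  16  16  16  16  16

16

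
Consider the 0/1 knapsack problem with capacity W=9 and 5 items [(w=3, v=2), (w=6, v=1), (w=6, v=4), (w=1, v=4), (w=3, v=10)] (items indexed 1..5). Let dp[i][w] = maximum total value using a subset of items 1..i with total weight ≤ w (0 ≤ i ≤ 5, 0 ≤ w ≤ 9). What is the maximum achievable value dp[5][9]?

i\w   0   1   2   3   4   5   6   7   8   9
  0   0   0   0   0   0   0   0   0   0   0
  1   0   0   0   2   2   2   2   2   2   2
  2   0   0   0   2   2   2   2   2   2   3
  3   0   0   0   2   2   2   4   4   4   6
  4   0   4   4   4   6   6   6   8   8   8
  5   0   4   4  10  14  14  14  16  16  16

16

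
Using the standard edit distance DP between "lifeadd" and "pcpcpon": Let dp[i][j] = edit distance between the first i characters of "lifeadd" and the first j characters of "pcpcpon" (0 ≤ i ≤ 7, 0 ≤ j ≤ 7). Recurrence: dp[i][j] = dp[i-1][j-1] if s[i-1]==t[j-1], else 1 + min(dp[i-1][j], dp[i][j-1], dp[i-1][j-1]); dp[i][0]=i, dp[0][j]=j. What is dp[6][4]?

   ''  p  c  p  c  p  o  n
''  0  1  2  3  4  5  6  7
 l  1  1  2  3  4  5  6  7
 i  2  2  2  3  4  5  6  7
 f  3  3  3  3  4  5  6  7
 e  4  4  4  4  4  5  6  7
 a  5  5  5  5  5  5  6  7
 d  6  6  6  6  6  6  6  7
 d  7  7  7  7  7  7  7  7

6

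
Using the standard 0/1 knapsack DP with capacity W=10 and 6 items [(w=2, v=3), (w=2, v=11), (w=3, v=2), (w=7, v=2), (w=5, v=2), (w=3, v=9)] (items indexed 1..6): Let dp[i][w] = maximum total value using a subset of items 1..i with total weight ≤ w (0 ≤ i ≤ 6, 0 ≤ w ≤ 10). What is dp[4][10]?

16

i\w   0   1   2   3   4   5   6   7   8   9  10
  0   0   0   0   0   0   0   0   0   0   0   0
  1   0   0   3   3   3   3   3   3   3   3   3
  2   0   0  11  11  14  14  14  14  14  14  14
  3   0   0  11  11  14  14  14  16  16  16  16
  4   0   0  11  11  14  14  14  16  16  16  16
  5   0   0  11  11  14  14  14  16  16  16  16
  6   0   0  11  11  14  20  20  23  23  23  25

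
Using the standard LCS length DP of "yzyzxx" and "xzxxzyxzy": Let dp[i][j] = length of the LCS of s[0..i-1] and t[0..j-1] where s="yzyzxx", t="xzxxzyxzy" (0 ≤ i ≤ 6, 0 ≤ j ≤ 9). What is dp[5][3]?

   ''  x  z  x  x  z  y  x  z  y
''  0  0  0  0  0  0  0  0  0  0
 y  0  0  0  0  0  0  1  1  1  1
 z  0  0  1  1  1  1  1  1  2  2
 y  0  0  1  1  1  1  2  2  2  3
 z  0  0  1  1  1  2  2  2  3  3
 x  0  1  1  2  2  2  2  3  3  3
 x  0  1  1  2  3  3  3  3  3  3

2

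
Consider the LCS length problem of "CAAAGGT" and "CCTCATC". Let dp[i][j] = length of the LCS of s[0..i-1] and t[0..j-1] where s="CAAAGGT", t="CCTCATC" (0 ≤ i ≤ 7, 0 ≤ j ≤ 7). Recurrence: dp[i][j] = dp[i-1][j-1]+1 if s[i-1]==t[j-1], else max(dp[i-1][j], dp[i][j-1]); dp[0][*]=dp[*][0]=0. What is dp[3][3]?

   ''  C  C  T  C  A  T  C
''  0  0  0  0  0  0  0  0
 C  0  1  1  1  1  1  1  1
 A  0  1  1  1  1  2  2  2
 A  0  1  1  1  1  2  2  2
 A  0  1  1  1  1  2  2  2
 G  0  1  1  1  1  2  2  2
 G  0  1  1  1  1  2  2  2
 T  0  1  1  2  2  2  3  3

1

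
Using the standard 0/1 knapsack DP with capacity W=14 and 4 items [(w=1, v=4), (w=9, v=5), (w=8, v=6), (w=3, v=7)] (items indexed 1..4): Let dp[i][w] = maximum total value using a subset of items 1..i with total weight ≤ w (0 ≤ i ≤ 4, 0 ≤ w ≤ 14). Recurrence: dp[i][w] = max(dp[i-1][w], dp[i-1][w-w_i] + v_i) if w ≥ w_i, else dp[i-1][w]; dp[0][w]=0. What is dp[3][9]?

10

i\w   0   1   2   3   4   5   6   7   8   9  10  11  12  13  14
  0   0   0   0   0   0   0   0   0   0   0   0   0   0   0   0
  1   0   4   4   4   4   4   4   4   4   4   4   4   4   4   4
  2   0   4   4   4   4   4   4   4   4   5   9   9   9   9   9
  3   0   4   4   4   4   4   4   4   6  10  10  10  10  10  10
  4   0   4   4   7  11  11  11  11  11  11  11  13  17  17  17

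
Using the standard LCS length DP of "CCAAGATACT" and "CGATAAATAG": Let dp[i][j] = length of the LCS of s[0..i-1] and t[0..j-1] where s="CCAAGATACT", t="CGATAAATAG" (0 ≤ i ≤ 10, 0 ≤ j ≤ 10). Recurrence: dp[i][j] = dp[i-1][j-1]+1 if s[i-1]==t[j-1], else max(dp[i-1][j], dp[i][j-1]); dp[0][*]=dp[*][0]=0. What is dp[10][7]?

5

   ''  C  G  A  T  A  A  A  T  A  G
''  0  0  0  0  0  0  0  0  0  0  0
 C  0  1  1  1  1  1  1  1  1  1  1
 C  0  1  1  1  1  1  1  1  1  1  1
 A  0  1  1  2  2  2  2  2  2  2  2
 A  0  1  1  2  2  3  3  3  3  3  3
 G  0  1  2  2  2  3  3  3  3  3  4
 A  0  1  2  3  3  3  4  4  4  4  4
 T  0  1  2  3  4  4  4  4  5  5  5
 A  0  1  2  3  4  5  5  5  5  6  6
 C  0  1  2  3  4  5  5  5  5  6  6
 T  0  1  2  3  4  5  5  5  6  6  6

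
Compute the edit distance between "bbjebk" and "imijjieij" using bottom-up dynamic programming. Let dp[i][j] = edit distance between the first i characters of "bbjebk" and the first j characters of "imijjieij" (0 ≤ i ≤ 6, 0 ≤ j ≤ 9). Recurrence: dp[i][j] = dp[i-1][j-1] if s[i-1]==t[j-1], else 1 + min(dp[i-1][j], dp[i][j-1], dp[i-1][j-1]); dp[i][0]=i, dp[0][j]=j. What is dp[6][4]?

6

   ''  i  m  i  j  j  i  e  i  j
''  0  1  2  3  4  5  6  7  8  9
 b  1  1  2  3  4  5  6  7  8  9
 b  2  2  2  3  4  5  6  7  8  9
 j  3  3  3  3  3  4  5  6  7  8
 e  4  4  4  4  4  4  5  5  6  7
 b  5  5  5  5  5  5  5  6  6  7
 k  6  6  6  6  6  6  6  6  7  7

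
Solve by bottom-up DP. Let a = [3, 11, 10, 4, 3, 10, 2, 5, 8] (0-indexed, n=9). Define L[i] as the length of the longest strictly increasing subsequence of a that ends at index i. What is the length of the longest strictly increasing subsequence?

4

   i    0    1    2    3    4    5    6    7    8
a[i]    3   11   10    4    3   10    2    5    8
L[i]    1    2    2    2    1    3    1    3    4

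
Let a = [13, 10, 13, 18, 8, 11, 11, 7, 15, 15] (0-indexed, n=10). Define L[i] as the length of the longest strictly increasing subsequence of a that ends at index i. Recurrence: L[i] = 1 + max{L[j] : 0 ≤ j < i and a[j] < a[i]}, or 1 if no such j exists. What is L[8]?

3

   i    0    1    2    3    4    5    6    7    8    9
a[i]   13   10   13   18    8   11   11    7   15   15
L[i]    1    1    2    3    1    2    2    1    3    3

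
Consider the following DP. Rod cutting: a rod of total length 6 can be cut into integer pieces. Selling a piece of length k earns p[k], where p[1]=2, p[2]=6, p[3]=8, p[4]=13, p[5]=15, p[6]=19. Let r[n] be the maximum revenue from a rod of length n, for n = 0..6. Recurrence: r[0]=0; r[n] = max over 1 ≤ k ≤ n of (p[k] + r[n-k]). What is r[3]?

8

   n    0    1    2    3    4    5    6
r[n]    0    2    6    8   13   15   19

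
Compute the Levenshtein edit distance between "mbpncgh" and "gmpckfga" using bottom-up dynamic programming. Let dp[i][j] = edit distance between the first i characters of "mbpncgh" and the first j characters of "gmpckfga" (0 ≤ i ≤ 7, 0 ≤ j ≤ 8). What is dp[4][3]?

   ''  g  m  p  c  k  f  g  a
''  0  1  2  3  4  5  6  7  8
 m  1  1  1  2  3  4  5  6  7
 b  2  2  2  2  3  4  5  6  7
 p  3  3  3  2  3  4  5  6  7
 n  4  4  4  3  3  4  5  6  7
 c  5  5  5  4  3  4  5  6  7
 g  6  5  6  5  4  4  5  5  6
 h  7  6  6  6  5  5  5  6  6

3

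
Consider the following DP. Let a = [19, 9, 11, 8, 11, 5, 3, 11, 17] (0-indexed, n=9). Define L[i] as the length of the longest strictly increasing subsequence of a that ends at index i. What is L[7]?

2

   i    0    1    2    3    4    5    6    7    8
a[i]   19    9   11    8   11    5    3   11   17
L[i]    1    1    2    1    2    1    1    2    3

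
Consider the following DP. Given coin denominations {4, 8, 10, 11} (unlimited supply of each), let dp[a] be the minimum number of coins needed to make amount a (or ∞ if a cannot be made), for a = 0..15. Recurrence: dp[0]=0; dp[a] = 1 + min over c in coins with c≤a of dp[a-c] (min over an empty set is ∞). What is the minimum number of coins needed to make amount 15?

 a  0  1  2  3  4  5  6  7  8  9 10 11 12 13 14 15
dp  0  -  -  -  1  -  -  -  1  -  1  1  2  -  2  2
(- denotes ∞ / unreachable)

2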